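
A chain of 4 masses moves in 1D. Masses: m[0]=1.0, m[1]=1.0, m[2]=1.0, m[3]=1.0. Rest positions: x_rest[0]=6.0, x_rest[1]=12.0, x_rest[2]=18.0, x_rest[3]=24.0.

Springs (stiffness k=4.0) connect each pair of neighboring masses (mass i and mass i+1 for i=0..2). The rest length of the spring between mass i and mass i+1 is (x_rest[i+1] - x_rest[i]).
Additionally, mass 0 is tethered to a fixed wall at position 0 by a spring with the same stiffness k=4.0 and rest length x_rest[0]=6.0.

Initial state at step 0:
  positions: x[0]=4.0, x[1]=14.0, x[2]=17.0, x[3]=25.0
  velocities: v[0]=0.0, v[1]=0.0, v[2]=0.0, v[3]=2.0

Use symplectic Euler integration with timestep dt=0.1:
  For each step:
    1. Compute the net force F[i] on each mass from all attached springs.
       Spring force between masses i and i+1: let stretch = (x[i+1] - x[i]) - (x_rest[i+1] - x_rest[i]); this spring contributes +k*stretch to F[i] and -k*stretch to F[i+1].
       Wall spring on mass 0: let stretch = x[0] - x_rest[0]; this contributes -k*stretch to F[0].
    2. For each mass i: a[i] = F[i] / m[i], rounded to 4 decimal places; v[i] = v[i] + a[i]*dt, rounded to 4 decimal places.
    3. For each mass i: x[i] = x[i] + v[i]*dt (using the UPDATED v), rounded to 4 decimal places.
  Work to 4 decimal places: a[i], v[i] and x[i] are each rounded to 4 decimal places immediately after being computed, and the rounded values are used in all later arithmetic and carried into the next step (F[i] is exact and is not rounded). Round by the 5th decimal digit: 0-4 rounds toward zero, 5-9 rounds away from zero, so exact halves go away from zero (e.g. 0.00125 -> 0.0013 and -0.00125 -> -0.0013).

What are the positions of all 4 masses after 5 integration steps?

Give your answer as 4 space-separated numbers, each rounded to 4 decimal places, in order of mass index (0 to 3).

Answer: 6.6442 11.0555 19.1965 25.0006

Derivation:
Step 0: x=[4.0000 14.0000 17.0000 25.0000] v=[0.0000 0.0000 0.0000 2.0000]
Step 1: x=[4.2400 13.7200 17.2000 25.1200] v=[2.4000 -2.8000 2.0000 1.2000]
Step 2: x=[4.6896 13.2000 17.5776 25.1632] v=[4.4960 -5.2000 3.7760 0.4320]
Step 3: x=[5.2920 12.5147 18.0835 25.1430] v=[6.0243 -6.8531 5.0592 -0.2022]
Step 4: x=[5.9717 11.7632 18.6491 25.0804] v=[6.7966 -7.5147 5.6555 -0.6260]
Step 5: x=[6.6442 11.0555 19.1965 25.0006] v=[6.7245 -7.0769 5.4737 -0.7985]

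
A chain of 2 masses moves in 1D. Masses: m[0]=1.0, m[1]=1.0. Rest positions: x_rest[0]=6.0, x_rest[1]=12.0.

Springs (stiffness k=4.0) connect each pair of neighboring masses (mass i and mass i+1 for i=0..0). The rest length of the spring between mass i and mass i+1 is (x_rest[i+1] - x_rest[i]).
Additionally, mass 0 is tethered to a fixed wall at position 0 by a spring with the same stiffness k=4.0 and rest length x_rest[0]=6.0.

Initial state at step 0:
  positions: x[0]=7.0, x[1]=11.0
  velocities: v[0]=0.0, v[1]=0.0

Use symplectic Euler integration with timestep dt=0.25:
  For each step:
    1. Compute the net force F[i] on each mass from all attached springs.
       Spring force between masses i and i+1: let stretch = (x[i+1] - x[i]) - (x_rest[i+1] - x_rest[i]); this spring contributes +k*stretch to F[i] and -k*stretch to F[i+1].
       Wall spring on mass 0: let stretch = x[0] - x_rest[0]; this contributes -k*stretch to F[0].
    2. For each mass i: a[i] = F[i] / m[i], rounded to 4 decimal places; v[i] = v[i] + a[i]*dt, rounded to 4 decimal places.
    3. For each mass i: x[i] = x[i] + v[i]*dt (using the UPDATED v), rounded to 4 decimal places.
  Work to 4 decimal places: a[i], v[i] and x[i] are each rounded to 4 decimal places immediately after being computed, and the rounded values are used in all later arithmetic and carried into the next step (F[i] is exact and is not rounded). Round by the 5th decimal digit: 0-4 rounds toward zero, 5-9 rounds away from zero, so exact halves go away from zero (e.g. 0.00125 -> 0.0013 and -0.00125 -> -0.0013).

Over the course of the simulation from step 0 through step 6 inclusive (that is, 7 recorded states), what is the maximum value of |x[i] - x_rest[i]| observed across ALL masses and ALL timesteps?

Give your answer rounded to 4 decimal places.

Step 0: x=[7.0000 11.0000] v=[0.0000 0.0000]
Step 1: x=[6.2500 11.5000] v=[-3.0000 2.0000]
Step 2: x=[5.2500 12.1875] v=[-4.0000 2.7500]
Step 3: x=[4.6719 12.6406] v=[-2.3125 1.8125]
Step 4: x=[4.9180 12.6016] v=[0.9843 -0.1562]
Step 5: x=[5.8555 12.1417] v=[3.7499 -1.8398]
Step 6: x=[6.9007 11.6102] v=[4.1806 -2.1260]
Max displacement = 1.3281

Answer: 1.3281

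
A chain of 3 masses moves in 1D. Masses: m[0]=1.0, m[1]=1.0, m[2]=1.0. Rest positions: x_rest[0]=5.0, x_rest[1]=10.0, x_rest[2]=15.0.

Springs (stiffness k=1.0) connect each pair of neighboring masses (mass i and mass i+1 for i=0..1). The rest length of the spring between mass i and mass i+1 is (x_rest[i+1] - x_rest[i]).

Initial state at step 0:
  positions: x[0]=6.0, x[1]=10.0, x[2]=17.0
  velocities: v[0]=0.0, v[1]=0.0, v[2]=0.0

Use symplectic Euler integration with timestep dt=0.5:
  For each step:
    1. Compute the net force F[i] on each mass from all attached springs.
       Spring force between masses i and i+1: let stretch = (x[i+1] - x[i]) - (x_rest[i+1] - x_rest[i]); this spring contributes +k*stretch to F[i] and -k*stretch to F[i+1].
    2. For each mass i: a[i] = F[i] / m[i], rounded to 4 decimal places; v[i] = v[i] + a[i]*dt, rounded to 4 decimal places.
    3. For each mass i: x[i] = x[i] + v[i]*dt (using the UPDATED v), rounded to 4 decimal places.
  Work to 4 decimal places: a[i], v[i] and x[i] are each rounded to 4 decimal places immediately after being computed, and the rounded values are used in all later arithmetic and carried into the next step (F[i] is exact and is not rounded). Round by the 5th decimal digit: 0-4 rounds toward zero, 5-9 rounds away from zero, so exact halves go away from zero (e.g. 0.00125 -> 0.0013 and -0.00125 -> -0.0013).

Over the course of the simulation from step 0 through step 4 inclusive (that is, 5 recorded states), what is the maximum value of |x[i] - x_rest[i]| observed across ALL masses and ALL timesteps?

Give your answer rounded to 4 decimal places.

Answer: 2.1094

Derivation:
Step 0: x=[6.0000 10.0000 17.0000] v=[0.0000 0.0000 0.0000]
Step 1: x=[5.7500 10.7500 16.5000] v=[-0.5000 1.5000 -1.0000]
Step 2: x=[5.5000 11.6875 15.8125] v=[-0.5000 1.8750 -1.3750]
Step 3: x=[5.5469 12.1094 15.3438] v=[0.0938 0.8438 -0.9375]
Step 4: x=[5.9845 11.6993 15.3165] v=[0.8751 -0.8203 -0.0547]
Max displacement = 2.1094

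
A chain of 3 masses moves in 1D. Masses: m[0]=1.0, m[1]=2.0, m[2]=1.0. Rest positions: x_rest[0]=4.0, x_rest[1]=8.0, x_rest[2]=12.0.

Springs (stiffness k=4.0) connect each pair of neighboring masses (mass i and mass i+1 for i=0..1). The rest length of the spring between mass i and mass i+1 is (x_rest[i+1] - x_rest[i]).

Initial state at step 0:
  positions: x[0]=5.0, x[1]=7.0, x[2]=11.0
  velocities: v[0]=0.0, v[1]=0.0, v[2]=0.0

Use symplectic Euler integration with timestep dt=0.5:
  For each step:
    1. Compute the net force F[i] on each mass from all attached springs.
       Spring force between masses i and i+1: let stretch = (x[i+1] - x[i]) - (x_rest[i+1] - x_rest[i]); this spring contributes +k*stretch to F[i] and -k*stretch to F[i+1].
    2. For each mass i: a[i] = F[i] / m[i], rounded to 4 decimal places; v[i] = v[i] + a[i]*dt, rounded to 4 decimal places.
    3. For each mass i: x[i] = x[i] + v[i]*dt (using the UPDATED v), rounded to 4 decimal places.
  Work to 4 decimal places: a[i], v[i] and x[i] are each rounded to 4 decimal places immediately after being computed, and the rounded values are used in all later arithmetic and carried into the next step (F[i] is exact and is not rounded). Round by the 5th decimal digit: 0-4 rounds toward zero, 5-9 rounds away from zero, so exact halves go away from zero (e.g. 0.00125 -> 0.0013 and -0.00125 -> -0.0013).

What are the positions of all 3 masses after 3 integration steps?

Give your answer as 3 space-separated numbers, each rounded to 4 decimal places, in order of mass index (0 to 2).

Answer: 3.0000 7.0000 13.0000

Derivation:
Step 0: x=[5.0000 7.0000 11.0000] v=[0.0000 0.0000 0.0000]
Step 1: x=[3.0000 8.0000 11.0000] v=[-4.0000 2.0000 0.0000]
Step 2: x=[2.0000 8.0000 12.0000] v=[-2.0000 0.0000 2.0000]
Step 3: x=[3.0000 7.0000 13.0000] v=[2.0000 -2.0000 2.0000]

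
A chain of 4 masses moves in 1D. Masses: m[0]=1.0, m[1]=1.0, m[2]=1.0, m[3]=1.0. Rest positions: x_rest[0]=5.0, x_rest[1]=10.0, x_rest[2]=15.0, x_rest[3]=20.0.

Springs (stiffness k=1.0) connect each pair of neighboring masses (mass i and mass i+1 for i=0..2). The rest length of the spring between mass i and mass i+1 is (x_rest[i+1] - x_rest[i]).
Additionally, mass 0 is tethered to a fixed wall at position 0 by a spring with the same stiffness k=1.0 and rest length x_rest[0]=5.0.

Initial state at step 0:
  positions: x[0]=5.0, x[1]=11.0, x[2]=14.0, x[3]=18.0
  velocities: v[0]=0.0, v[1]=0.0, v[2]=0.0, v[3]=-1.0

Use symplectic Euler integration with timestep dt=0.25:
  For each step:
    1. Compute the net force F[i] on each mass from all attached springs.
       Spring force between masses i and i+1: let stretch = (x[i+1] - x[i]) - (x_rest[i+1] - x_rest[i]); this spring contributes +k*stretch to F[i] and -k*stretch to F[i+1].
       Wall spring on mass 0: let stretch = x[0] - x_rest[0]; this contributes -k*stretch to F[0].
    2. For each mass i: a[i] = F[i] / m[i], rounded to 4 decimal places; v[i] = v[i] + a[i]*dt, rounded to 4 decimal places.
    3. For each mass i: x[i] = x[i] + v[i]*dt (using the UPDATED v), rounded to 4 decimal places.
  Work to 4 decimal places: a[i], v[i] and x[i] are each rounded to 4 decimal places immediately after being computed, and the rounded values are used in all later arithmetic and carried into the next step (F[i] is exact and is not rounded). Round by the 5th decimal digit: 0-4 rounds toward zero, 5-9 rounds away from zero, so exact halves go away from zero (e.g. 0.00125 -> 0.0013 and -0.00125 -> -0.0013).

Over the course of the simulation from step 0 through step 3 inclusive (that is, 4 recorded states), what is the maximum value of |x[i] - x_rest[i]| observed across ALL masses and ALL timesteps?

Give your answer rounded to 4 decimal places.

Step 0: x=[5.0000 11.0000 14.0000 18.0000] v=[0.0000 0.0000 0.0000 -1.0000]
Step 1: x=[5.0625 10.8125 14.0625 17.8125] v=[0.2500 -0.7500 0.2500 -0.7500]
Step 2: x=[5.1680 10.4688 14.1563 17.7031] v=[0.4219 -1.3750 0.3750 -0.4375]
Step 3: x=[5.2818 10.0242 14.2413 17.6846] v=[0.4551 -1.7783 0.3398 -0.0742]
Max displacement = 2.3154

Answer: 2.3154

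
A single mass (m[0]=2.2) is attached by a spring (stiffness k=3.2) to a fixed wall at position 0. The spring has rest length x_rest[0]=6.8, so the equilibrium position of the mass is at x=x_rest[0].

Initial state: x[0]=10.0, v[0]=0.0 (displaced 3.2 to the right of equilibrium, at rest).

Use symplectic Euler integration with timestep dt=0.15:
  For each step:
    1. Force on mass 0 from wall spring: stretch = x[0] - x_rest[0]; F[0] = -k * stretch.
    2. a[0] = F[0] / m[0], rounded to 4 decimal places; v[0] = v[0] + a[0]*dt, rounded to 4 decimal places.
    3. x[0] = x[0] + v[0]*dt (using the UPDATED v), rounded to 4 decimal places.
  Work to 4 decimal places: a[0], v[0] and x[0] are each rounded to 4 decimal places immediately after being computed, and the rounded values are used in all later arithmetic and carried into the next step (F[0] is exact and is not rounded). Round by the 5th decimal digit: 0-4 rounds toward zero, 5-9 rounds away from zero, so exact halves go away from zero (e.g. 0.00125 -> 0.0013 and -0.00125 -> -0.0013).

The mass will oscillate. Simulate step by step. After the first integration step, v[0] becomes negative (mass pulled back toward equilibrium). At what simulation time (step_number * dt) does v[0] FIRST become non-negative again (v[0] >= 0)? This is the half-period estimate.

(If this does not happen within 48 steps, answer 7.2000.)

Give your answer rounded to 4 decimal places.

Answer: 2.7000

Derivation:
Step 0: x=[10.0000] v=[0.0000]
Step 1: x=[9.8953] v=[-0.6982]
Step 2: x=[9.6893] v=[-1.3735]
Step 3: x=[9.3887] v=[-2.0039]
Step 4: x=[9.0034] v=[-2.5687]
Step 5: x=[8.5460] v=[-3.0494]
Step 6: x=[8.0315] v=[-3.4303]
Step 7: x=[7.4767] v=[-3.6990]
Step 8: x=[6.8997] v=[-3.8466]
Step 9: x=[6.3194] v=[-3.8684]
Step 10: x=[5.7549] v=[-3.7635]
Step 11: x=[5.2246] v=[-3.5355]
Step 12: x=[4.7458] v=[-3.1918]
Step 13: x=[4.3343] v=[-2.7436]
Step 14: x=[4.0035] v=[-2.2056]
Step 15: x=[3.7642] v=[-1.5955]
Step 16: x=[3.6242] v=[-0.9331]
Step 17: x=[3.5882] v=[-0.2402]
Step 18: x=[3.6573] v=[0.4606]
First v>=0 after going negative at step 18, time=2.7000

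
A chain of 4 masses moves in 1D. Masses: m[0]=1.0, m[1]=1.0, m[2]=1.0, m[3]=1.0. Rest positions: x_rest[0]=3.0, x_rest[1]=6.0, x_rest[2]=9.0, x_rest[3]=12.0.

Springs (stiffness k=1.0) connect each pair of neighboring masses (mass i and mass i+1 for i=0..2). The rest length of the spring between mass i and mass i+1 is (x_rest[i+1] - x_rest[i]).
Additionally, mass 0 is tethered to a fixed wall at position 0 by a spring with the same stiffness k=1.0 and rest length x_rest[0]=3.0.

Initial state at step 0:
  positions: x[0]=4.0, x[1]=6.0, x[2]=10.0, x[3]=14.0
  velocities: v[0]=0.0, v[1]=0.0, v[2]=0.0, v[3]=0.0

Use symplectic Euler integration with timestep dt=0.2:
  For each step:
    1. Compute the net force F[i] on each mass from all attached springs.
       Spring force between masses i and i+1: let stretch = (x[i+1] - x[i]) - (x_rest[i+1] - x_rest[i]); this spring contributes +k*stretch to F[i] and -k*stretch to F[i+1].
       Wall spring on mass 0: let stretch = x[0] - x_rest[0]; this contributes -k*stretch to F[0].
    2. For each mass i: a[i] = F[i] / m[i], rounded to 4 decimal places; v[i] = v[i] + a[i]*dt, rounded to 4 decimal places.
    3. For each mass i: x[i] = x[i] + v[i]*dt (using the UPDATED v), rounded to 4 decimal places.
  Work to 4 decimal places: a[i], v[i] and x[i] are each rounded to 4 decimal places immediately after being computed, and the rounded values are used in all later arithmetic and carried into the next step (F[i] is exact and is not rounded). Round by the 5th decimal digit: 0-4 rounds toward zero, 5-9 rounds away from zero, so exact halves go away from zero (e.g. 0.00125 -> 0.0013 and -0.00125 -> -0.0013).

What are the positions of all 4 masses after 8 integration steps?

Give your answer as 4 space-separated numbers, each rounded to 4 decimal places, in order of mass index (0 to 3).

Step 0: x=[4.0000 6.0000 10.0000 14.0000] v=[0.0000 0.0000 0.0000 0.0000]
Step 1: x=[3.9200 6.0800 10.0000 13.9600] v=[-0.4000 0.4000 0.0000 -0.2000]
Step 2: x=[3.7696 6.2304 10.0016 13.8816] v=[-0.7520 0.7520 0.0080 -0.3920]
Step 3: x=[3.5668 6.4332 10.0076 13.7680] v=[-1.0138 1.0141 0.0298 -0.5680]
Step 4: x=[3.3360 6.6643 10.0210 13.6240] v=[-1.1539 1.1557 0.0670 -0.7201]
Step 5: x=[3.1049 6.8966 10.0443 13.4559] v=[-1.1554 1.1614 0.1163 -0.8407]
Step 6: x=[2.9013 7.1031 10.0781 13.2713] v=[-1.0180 1.0326 0.1691 -0.9230]
Step 7: x=[2.7497 7.2605 10.1206 13.0790] v=[-0.7579 0.7872 0.2127 -0.9616]
Step 8: x=[2.6686 7.3519 10.1671 12.8883] v=[-0.4057 0.4571 0.2324 -0.9533]

Answer: 2.6686 7.3519 10.1671 12.8883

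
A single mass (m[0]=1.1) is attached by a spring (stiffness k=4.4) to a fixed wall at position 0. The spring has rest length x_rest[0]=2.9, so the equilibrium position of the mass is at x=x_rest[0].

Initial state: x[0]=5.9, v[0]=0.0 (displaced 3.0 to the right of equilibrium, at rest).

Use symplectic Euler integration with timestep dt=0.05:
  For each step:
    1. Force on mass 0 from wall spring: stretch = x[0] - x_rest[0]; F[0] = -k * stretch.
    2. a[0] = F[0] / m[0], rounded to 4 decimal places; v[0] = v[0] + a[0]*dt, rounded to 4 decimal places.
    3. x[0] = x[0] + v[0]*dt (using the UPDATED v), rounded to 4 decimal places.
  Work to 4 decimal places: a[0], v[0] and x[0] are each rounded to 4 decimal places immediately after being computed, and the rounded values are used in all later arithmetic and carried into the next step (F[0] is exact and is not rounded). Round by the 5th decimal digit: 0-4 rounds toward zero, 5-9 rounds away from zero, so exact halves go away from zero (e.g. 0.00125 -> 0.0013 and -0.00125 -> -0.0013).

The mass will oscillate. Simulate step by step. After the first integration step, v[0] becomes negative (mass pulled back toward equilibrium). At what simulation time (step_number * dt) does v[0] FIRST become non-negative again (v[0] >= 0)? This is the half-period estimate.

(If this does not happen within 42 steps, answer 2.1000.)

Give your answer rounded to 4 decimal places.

Step 0: x=[5.9000] v=[0.0000]
Step 1: x=[5.8700] v=[-0.6000]
Step 2: x=[5.8103] v=[-1.1940]
Step 3: x=[5.7215] v=[-1.7761]
Step 4: x=[5.6045] v=[-2.3404]
Step 5: x=[5.4604] v=[-2.8813]
Step 6: x=[5.2907] v=[-3.3934]
Step 7: x=[5.0971] v=[-3.8715]
Step 8: x=[4.8816] v=[-4.3109]
Step 9: x=[4.6462] v=[-4.7072]
Step 10: x=[4.3934] v=[-5.0564]
Step 11: x=[4.1256] v=[-5.3551]
Step 12: x=[3.8456] v=[-5.6002]
Step 13: x=[3.5561] v=[-5.7893]
Step 14: x=[3.2601] v=[-5.9205]
Step 15: x=[2.9605] v=[-5.9925]
Step 16: x=[2.6603] v=[-6.0046]
Step 17: x=[2.3625] v=[-5.9567]
Step 18: x=[2.0700] v=[-5.8492]
Step 19: x=[1.7858] v=[-5.6832]
Step 20: x=[1.5128] v=[-5.4604]
Step 21: x=[1.2537] v=[-5.1830]
Step 22: x=[1.0110] v=[-4.8537]
Step 23: x=[0.7872] v=[-4.4759]
Step 24: x=[0.5845] v=[-4.0533]
Step 25: x=[0.4050] v=[-3.5902]
Step 26: x=[0.2504] v=[-3.0912]
Step 27: x=[0.1223] v=[-2.5613]
Step 28: x=[0.0220] v=[-2.0058]
Step 29: x=[-0.0495] v=[-1.4302]
Step 30: x=[-0.0915] v=[-0.8403]
Step 31: x=[-0.1036] v=[-0.2420]
Step 32: x=[-0.0857] v=[0.3587]
First v>=0 after going negative at step 32, time=1.6000

Answer: 1.6000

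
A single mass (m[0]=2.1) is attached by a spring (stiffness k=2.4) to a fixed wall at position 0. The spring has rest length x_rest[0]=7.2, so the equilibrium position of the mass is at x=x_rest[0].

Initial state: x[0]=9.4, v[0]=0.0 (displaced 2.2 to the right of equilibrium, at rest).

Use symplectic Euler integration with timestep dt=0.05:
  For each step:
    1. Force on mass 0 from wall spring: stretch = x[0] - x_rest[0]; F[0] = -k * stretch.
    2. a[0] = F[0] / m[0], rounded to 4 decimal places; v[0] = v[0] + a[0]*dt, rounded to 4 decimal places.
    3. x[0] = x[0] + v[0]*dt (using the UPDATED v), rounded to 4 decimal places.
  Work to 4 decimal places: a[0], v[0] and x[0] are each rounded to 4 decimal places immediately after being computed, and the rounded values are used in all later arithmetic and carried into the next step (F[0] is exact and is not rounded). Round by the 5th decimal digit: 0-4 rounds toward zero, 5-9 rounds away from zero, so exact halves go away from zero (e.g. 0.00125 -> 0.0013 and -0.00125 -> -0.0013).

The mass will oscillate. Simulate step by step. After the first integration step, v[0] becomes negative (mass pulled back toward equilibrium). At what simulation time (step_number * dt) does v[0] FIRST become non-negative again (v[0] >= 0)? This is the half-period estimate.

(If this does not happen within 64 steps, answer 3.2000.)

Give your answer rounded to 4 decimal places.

Answer: 2.9500

Derivation:
Step 0: x=[9.4000] v=[0.0000]
Step 1: x=[9.3937] v=[-0.1257]
Step 2: x=[9.3811] v=[-0.2511]
Step 3: x=[9.3623] v=[-0.3757]
Step 4: x=[9.3373] v=[-0.4993]
Step 5: x=[9.3062] v=[-0.6214]
Step 6: x=[9.2691] v=[-0.7418]
Step 7: x=[9.2261] v=[-0.8600]
Step 8: x=[9.1773] v=[-0.9758]
Step 9: x=[9.1229] v=[-1.0888]
Step 10: x=[9.0630] v=[-1.1987]
Step 11: x=[8.9977] v=[-1.3052]
Step 12: x=[8.9273] v=[-1.4079]
Step 13: x=[8.8520] v=[-1.5066]
Step 14: x=[8.7720] v=[-1.6010]
Step 15: x=[8.6875] v=[-1.6908]
Step 16: x=[8.5987] v=[-1.7758]
Step 17: x=[8.5059] v=[-1.8557]
Step 18: x=[8.4094] v=[-1.9303]
Step 19: x=[8.3094] v=[-1.9994]
Step 20: x=[8.2063] v=[-2.0628]
Step 21: x=[8.1003] v=[-2.1203]
Step 22: x=[7.9917] v=[-2.1717]
Step 23: x=[7.8809] v=[-2.2169]
Step 24: x=[7.7681] v=[-2.2558]
Step 25: x=[7.6537] v=[-2.2883]
Step 26: x=[7.5380] v=[-2.3142]
Step 27: x=[7.4213] v=[-2.3335]
Step 28: x=[7.3040] v=[-2.3461]
Step 29: x=[7.1864] v=[-2.3520]
Step 30: x=[7.0688] v=[-2.3512]
Step 31: x=[6.9516] v=[-2.3437]
Step 32: x=[6.8351] v=[-2.3295]
Step 33: x=[6.7197] v=[-2.3087]
Step 34: x=[6.6056] v=[-2.2813]
Step 35: x=[6.4932] v=[-2.2473]
Step 36: x=[6.3829] v=[-2.2069]
Step 37: x=[6.2749] v=[-2.1602]
Step 38: x=[6.1695] v=[-2.1073]
Step 39: x=[6.0671] v=[-2.0484]
Step 40: x=[5.9679] v=[-1.9837]
Step 41: x=[5.8722] v=[-1.9133]
Step 42: x=[5.7803] v=[-1.8374]
Step 43: x=[5.6925] v=[-1.7563]
Step 44: x=[5.6090] v=[-1.6702]
Step 45: x=[5.5300] v=[-1.5793]
Step 46: x=[5.4558] v=[-1.4839]
Step 47: x=[5.3866] v=[-1.3842]
Step 48: x=[5.3226] v=[-1.2806]
Step 49: x=[5.2639] v=[-1.1733]
Step 50: x=[5.2108] v=[-1.0627]
Step 51: x=[5.1634] v=[-0.9490]
Step 52: x=[5.1218] v=[-0.8326]
Step 53: x=[5.0861] v=[-0.7138]
Step 54: x=[5.0565] v=[-0.5930]
Step 55: x=[5.0330] v=[-0.4705]
Step 56: x=[5.0157] v=[-0.3467]
Step 57: x=[5.0046] v=[-0.2219]
Step 58: x=[4.9998] v=[-0.0965]
Step 59: x=[5.0013] v=[0.0292]
First v>=0 after going negative at step 59, time=2.9500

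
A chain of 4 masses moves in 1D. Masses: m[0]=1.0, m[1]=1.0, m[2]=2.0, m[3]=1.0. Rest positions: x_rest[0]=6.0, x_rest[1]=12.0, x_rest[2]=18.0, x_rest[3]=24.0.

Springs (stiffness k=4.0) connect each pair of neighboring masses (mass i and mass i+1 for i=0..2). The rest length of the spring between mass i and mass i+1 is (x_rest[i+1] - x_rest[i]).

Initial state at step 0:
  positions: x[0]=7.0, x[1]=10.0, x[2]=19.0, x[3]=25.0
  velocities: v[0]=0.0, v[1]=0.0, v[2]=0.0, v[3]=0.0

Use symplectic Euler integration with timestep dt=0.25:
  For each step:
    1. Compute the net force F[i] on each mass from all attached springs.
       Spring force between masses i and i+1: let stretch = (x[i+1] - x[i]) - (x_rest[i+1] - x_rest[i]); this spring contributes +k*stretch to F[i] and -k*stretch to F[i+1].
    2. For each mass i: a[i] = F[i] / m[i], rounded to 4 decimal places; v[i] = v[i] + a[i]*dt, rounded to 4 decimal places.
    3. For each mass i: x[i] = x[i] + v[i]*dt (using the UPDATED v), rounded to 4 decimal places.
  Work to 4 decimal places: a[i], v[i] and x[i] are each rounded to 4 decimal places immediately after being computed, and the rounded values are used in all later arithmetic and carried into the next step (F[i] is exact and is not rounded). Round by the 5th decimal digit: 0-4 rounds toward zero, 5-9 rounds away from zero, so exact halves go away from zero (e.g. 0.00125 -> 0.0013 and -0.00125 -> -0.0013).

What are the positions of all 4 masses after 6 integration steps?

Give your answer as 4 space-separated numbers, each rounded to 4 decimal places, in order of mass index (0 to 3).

Step 0: x=[7.0000 10.0000 19.0000 25.0000] v=[0.0000 0.0000 0.0000 0.0000]
Step 1: x=[6.2500 11.5000 18.6250 25.0000] v=[-3.0000 6.0000 -1.5000 0.0000]
Step 2: x=[5.3125 13.4688 18.1563 24.9063] v=[-3.7500 7.8750 -1.8750 -0.3750]
Step 3: x=[4.9141 14.5704 17.9454 24.6251] v=[-1.5937 4.4062 -0.8438 -1.1250]
Step 4: x=[5.4298 14.1016 18.1476 24.1739] v=[2.0626 -1.8751 0.8086 -1.8047]
Step 5: x=[6.6134 12.4764 18.5973 23.7162] v=[4.7344 -6.5009 1.7988 -1.8310]
Step 6: x=[7.7628 10.9157 18.9218 23.4787] v=[4.5974 -6.2430 1.2978 -0.9499]

Answer: 7.7628 10.9157 18.9218 23.4787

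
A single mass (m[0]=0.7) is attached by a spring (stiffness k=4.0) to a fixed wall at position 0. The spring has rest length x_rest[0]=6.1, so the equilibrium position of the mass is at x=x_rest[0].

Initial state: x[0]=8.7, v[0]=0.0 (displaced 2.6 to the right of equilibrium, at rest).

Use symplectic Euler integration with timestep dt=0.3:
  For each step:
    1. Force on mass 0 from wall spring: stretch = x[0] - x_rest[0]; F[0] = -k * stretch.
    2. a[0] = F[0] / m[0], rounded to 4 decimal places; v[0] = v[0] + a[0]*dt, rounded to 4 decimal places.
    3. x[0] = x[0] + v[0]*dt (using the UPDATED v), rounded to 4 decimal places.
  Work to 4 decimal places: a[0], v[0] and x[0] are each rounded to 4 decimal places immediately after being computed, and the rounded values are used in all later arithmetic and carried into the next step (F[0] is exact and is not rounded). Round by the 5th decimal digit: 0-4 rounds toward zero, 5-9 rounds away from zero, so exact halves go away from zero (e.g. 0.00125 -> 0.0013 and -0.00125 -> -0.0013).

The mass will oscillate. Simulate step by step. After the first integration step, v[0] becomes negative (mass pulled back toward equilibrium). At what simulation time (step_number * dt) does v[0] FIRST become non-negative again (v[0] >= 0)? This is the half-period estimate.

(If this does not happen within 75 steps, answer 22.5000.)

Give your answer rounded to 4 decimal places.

Step 0: x=[8.7000] v=[0.0000]
Step 1: x=[7.3629] v=[-4.4571]
Step 2: x=[5.3763] v=[-6.6221]
Step 3: x=[3.7619] v=[-5.3815]
Step 4: x=[3.3499] v=[-1.3733]
Step 5: x=[4.3523] v=[3.3412]
First v>=0 after going negative at step 5, time=1.5000

Answer: 1.5000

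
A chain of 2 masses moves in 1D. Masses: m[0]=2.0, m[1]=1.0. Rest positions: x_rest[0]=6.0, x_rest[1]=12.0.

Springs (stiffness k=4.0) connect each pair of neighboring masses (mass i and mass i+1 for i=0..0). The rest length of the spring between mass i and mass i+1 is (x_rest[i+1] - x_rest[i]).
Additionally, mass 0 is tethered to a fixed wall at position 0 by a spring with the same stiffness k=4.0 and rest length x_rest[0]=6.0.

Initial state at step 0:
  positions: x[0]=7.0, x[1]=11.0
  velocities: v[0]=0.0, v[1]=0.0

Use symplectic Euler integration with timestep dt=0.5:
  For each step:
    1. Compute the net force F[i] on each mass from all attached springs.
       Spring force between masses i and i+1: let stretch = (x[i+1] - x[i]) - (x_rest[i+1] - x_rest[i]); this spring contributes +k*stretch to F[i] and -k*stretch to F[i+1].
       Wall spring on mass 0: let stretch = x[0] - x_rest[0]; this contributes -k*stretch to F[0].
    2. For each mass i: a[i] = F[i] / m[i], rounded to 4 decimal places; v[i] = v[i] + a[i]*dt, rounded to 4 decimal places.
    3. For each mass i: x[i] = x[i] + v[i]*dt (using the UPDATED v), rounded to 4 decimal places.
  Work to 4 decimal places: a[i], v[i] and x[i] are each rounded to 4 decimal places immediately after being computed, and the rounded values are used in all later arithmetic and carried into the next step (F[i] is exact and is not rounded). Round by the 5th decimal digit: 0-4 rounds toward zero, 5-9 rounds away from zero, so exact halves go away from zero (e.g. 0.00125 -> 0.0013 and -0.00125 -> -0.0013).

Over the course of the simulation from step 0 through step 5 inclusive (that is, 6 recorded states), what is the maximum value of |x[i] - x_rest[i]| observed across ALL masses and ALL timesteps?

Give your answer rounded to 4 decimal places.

Answer: 1.7500

Derivation:
Step 0: x=[7.0000 11.0000] v=[0.0000 0.0000]
Step 1: x=[5.5000 13.0000] v=[-3.0000 4.0000]
Step 2: x=[5.0000 13.5000] v=[-1.0000 1.0000]
Step 3: x=[6.2500 11.5000] v=[2.5000 -4.0000]
Step 4: x=[7.0000 10.2500] v=[1.5000 -2.5000]
Step 5: x=[5.8750 11.7500] v=[-2.2500 3.0000]
Max displacement = 1.7500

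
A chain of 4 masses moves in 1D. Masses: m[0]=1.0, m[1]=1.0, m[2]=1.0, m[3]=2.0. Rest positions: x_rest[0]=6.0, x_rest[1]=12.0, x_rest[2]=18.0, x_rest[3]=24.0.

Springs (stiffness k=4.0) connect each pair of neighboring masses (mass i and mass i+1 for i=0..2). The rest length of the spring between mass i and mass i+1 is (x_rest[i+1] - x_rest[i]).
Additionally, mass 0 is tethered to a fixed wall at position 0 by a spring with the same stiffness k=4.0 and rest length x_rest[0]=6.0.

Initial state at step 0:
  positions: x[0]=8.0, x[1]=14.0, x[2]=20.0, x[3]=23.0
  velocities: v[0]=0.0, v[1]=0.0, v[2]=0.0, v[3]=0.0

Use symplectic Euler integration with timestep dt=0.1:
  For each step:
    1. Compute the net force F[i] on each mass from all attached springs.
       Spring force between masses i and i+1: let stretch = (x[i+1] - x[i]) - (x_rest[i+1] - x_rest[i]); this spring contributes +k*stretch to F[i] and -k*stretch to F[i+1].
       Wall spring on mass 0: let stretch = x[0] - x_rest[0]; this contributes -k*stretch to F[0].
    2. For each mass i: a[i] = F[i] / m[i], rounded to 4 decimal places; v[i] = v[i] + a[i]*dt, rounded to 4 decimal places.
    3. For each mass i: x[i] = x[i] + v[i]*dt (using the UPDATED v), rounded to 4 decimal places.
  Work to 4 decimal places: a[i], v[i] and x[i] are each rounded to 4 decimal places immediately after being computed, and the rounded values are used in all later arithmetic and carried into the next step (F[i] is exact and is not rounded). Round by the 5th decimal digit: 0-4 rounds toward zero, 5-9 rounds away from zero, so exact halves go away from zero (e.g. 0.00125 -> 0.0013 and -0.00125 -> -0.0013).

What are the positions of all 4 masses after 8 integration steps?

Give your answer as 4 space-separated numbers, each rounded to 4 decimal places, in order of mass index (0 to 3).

Answer: 6.1350 12.8642 17.6254 24.5322

Derivation:
Step 0: x=[8.0000 14.0000 20.0000 23.0000] v=[0.0000 0.0000 0.0000 0.0000]
Step 1: x=[7.9200 14.0000 19.8800 23.0600] v=[-0.8000 0.0000 -1.2000 0.6000]
Step 2: x=[7.7664 13.9920 19.6520 23.1764] v=[-1.5360 -0.0800 -2.2800 1.1640]
Step 3: x=[7.5512 13.9614 19.3386 23.3423] v=[-2.1523 -0.3062 -3.1342 1.6591]
Step 4: x=[7.2903 13.8895 18.9702 23.5481] v=[-2.6087 -0.7194 -3.6836 2.0584]
Step 5: x=[7.0018 13.7568 18.5817 23.7824] v=[-2.8851 -1.3268 -3.8847 2.3428]
Step 6: x=[6.7034 13.5469 18.2083 24.0327] v=[-2.9838 -2.0988 -3.7344 2.5027]
Step 7: x=[6.4106 13.2497 17.8814 24.2865] v=[-2.9278 -2.9716 -3.2692 2.5378]
Step 8: x=[6.1350 12.8642 17.6254 24.5322] v=[-2.7564 -3.8546 -2.5598 2.4568]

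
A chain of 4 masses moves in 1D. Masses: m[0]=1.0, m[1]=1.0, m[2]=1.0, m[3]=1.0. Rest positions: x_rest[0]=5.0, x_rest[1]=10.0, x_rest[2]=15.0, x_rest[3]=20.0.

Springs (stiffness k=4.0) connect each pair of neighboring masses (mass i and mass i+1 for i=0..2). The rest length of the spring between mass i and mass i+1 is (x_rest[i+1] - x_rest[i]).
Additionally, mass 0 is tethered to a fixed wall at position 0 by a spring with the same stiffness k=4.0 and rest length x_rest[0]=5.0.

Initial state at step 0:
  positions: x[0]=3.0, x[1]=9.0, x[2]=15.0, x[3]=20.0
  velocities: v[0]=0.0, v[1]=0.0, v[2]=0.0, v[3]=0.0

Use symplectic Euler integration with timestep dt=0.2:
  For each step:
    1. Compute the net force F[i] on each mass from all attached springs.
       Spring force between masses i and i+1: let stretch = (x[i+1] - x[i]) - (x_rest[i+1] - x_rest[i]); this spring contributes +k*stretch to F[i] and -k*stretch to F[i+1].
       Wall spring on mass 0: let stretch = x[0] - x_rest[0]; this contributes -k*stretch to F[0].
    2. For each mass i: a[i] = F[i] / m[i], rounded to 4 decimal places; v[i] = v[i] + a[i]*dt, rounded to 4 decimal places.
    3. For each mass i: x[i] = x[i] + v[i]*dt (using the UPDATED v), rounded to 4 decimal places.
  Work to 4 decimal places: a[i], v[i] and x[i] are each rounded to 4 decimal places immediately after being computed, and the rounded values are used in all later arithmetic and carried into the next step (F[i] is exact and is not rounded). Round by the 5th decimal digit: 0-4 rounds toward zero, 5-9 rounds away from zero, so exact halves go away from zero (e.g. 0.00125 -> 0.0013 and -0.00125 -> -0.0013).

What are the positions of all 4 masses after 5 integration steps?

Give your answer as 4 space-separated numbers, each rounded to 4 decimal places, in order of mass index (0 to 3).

Step 0: x=[3.0000 9.0000 15.0000 20.0000] v=[0.0000 0.0000 0.0000 0.0000]
Step 1: x=[3.4800 9.0000 14.8400 20.0000] v=[2.4000 0.0000 -0.8000 0.0000]
Step 2: x=[4.2864 9.0512 14.5712 19.9744] v=[4.0320 0.2560 -1.3440 -0.1280]
Step 3: x=[5.1693 9.2232 14.2837 19.8843] v=[4.4147 0.8602 -1.4374 -0.4506]
Step 4: x=[5.8738 9.5563 14.0826 19.6981] v=[3.5224 1.6655 -1.0053 -0.9311]
Step 5: x=[6.2277 10.0244 14.0558 19.4134] v=[1.7694 2.3405 -0.1339 -1.4235]

Answer: 6.2277 10.0244 14.0558 19.4134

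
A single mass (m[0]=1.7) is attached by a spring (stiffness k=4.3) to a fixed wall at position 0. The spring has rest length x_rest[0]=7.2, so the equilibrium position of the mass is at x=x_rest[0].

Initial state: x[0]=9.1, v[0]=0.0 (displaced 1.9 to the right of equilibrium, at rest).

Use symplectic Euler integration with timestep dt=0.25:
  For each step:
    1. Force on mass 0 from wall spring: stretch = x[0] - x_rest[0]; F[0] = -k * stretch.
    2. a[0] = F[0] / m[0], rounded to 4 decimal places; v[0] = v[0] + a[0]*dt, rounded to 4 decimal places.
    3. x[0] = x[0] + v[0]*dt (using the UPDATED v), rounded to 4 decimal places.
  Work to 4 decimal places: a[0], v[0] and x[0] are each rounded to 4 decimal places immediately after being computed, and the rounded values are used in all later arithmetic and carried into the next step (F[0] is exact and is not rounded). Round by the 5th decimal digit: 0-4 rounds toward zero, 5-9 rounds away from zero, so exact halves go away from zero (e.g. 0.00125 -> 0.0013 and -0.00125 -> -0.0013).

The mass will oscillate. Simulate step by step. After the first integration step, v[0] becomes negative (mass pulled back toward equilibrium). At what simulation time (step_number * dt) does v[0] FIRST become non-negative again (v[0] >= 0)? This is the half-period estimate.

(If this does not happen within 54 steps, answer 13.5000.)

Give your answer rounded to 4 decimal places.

Step 0: x=[9.1000] v=[0.0000]
Step 1: x=[8.7996] v=[-1.2015]
Step 2: x=[8.2464] v=[-2.2130]
Step 3: x=[7.5277] v=[-2.8747]
Step 4: x=[6.7572] v=[-3.0819]
Step 5: x=[6.0567] v=[-2.8019]
Step 6: x=[5.5370] v=[-2.0789]
Step 7: x=[5.2802] v=[-1.0273]
Step 8: x=[5.3269] v=[0.1867]
First v>=0 after going negative at step 8, time=2.0000

Answer: 2.0000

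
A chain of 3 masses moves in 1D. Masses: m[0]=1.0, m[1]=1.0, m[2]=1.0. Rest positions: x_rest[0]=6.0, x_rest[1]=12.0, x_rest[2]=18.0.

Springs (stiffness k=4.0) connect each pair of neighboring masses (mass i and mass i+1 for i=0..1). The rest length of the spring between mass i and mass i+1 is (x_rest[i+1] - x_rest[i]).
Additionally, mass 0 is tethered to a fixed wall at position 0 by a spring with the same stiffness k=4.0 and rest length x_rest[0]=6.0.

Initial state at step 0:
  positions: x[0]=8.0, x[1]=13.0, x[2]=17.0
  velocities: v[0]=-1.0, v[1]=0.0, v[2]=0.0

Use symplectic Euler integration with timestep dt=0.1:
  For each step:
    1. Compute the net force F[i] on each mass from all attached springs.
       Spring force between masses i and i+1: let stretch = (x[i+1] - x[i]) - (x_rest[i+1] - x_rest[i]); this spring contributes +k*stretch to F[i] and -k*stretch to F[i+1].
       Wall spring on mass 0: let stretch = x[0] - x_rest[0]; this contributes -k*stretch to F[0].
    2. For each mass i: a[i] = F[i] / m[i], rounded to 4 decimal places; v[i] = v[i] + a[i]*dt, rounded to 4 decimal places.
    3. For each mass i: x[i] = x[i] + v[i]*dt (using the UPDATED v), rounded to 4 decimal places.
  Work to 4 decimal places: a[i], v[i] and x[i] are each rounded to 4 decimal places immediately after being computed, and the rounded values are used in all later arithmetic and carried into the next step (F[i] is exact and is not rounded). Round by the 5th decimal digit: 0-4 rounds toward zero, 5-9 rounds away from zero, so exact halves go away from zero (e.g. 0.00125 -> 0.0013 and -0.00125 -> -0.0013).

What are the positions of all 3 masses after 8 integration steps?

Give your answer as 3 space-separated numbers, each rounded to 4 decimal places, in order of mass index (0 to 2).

Step 0: x=[8.0000 13.0000 17.0000] v=[-1.0000 0.0000 0.0000]
Step 1: x=[7.7800 12.9600 17.0800] v=[-2.2000 -0.4000 0.8000]
Step 2: x=[7.4560 12.8776 17.2352] v=[-3.2400 -0.8240 1.5520]
Step 3: x=[7.0506 12.7526 17.4561] v=[-4.0538 -1.2496 2.2090]
Step 4: x=[6.5913 12.5877 17.7289] v=[-4.5932 -1.6490 2.7276]
Step 5: x=[6.1082 12.3886 18.0360] v=[-4.8312 -1.9911 3.0711]
Step 6: x=[5.6320 12.1642 18.3572] v=[-4.7623 -2.2443 3.2121]
Step 7: x=[5.1918 11.9262 18.6707] v=[-4.4022 -2.3800 3.1349]
Step 8: x=[4.8133 11.6886 18.9544] v=[-3.7852 -2.3760 2.8371]

Answer: 4.8133 11.6886 18.9544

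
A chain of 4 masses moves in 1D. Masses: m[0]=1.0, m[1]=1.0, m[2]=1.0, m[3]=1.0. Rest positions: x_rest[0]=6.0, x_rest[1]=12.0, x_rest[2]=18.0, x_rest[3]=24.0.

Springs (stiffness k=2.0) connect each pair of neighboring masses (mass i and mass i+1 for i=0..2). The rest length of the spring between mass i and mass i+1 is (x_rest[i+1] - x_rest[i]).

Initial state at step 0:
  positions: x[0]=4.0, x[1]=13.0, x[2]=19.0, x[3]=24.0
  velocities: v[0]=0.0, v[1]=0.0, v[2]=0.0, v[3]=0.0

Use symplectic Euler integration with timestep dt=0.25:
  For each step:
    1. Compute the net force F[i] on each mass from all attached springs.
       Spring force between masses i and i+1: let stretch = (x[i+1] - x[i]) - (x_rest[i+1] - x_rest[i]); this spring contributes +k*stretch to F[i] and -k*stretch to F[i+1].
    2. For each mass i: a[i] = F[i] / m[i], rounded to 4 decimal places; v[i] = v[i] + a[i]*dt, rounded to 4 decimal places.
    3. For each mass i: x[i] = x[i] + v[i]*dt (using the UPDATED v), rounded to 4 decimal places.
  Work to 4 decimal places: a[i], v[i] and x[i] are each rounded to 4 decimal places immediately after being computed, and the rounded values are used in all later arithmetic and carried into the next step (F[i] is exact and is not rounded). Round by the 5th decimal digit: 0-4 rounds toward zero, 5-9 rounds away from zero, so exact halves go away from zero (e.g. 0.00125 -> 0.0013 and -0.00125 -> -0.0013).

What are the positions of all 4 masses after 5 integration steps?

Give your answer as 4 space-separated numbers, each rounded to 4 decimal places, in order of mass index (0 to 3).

Step 0: x=[4.0000 13.0000 19.0000 24.0000] v=[0.0000 0.0000 0.0000 0.0000]
Step 1: x=[4.3750 12.6250 18.8750 24.1250] v=[1.5000 -1.5000 -0.5000 0.5000]
Step 2: x=[5.0313 12.0000 18.6250 24.3438] v=[2.6250 -2.5000 -1.0000 0.8750]
Step 3: x=[5.8087 11.3320 18.2617 24.5977] v=[3.1094 -2.6719 -1.4531 1.0156]
Step 4: x=[6.5265 10.8398 17.8242 24.8096] v=[2.8711 -1.9687 -1.7500 0.8476]
Step 5: x=[7.0335 10.6815 17.3868 24.8983] v=[2.0278 -0.6332 -1.7495 0.3549]

Answer: 7.0335 10.6815 17.3868 24.8983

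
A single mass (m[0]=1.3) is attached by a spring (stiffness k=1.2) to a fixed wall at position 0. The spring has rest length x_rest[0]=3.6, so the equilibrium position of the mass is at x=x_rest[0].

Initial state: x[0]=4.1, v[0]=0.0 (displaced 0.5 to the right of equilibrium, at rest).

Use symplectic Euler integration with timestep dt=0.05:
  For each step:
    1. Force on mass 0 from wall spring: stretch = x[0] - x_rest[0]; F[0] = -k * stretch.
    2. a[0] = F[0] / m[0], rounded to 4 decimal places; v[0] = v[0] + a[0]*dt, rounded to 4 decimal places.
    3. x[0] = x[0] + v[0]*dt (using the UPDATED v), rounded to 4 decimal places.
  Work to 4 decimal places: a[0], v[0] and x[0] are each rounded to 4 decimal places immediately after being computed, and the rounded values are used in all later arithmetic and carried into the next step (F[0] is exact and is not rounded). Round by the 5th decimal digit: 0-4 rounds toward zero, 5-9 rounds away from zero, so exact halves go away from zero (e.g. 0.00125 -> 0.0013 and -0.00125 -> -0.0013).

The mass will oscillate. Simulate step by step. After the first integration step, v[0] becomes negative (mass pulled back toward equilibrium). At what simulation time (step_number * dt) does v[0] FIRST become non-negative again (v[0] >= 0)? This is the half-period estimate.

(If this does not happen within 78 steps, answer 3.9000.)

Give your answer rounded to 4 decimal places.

Step 0: x=[4.1000] v=[0.0000]
Step 1: x=[4.0988] v=[-0.0231]
Step 2: x=[4.0965] v=[-0.0461]
Step 3: x=[4.0931] v=[-0.0690]
Step 4: x=[4.0885] v=[-0.0918]
Step 5: x=[4.0828] v=[-0.1143]
Step 6: x=[4.0760] v=[-0.1366]
Step 7: x=[4.0681] v=[-0.1586]
Step 8: x=[4.0591] v=[-0.1802]
Step 9: x=[4.0490] v=[-0.2014]
Step 10: x=[4.0379] v=[-0.2221]
Step 11: x=[4.0258] v=[-0.2423]
Step 12: x=[4.0127] v=[-0.2620]
Step 13: x=[3.9986] v=[-0.2811]
Step 14: x=[3.9836] v=[-0.2995]
Step 15: x=[3.9677] v=[-0.3172]
Step 16: x=[3.9510] v=[-0.3342]
Step 17: x=[3.9335] v=[-0.3504]
Step 18: x=[3.9152] v=[-0.3658]
Step 19: x=[3.8962] v=[-0.3804]
Step 20: x=[3.8765] v=[-0.3941]
Step 21: x=[3.8562] v=[-0.4069]
Step 22: x=[3.8353] v=[-0.4187]
Step 23: x=[3.8138] v=[-0.4296]
Step 24: x=[3.7918] v=[-0.4395]
Step 25: x=[3.7694] v=[-0.4484]
Step 26: x=[3.7466] v=[-0.4562]
Step 27: x=[3.7235] v=[-0.4630]
Step 28: x=[3.7001] v=[-0.4687]
Step 29: x=[3.6764] v=[-0.4733]
Step 30: x=[3.6526] v=[-0.4768]
Step 31: x=[3.6286] v=[-0.4792]
Step 32: x=[3.6046] v=[-0.4805]
Step 33: x=[3.5806] v=[-0.4807]
Step 34: x=[3.5566] v=[-0.4798]
Step 35: x=[3.5327] v=[-0.4778]
Step 36: x=[3.5090] v=[-0.4747]
Step 37: x=[3.4855] v=[-0.4705]
Step 38: x=[3.4622] v=[-0.4652]
Step 39: x=[3.4393] v=[-0.4588]
Step 40: x=[3.4167] v=[-0.4514]
Step 41: x=[3.3946] v=[-0.4429]
Step 42: x=[3.3729] v=[-0.4334]
Step 43: x=[3.3518] v=[-0.4229]
Step 44: x=[3.3312] v=[-0.4114]
Step 45: x=[3.3113] v=[-0.3990]
Step 46: x=[3.2920] v=[-0.3857]
Step 47: x=[3.2734] v=[-0.3715]
Step 48: x=[3.2556] v=[-0.3564]
Step 49: x=[3.2386] v=[-0.3405]
Step 50: x=[3.2224] v=[-0.3238]
Step 51: x=[3.2071] v=[-0.3064]
Step 52: x=[3.1927] v=[-0.2883]
Step 53: x=[3.1792] v=[-0.2695]
Step 54: x=[3.1667] v=[-0.2501]
Step 55: x=[3.1552] v=[-0.2301]
Step 56: x=[3.1447] v=[-0.2096]
Step 57: x=[3.1353] v=[-0.1886]
Step 58: x=[3.1269] v=[-0.1672]
Step 59: x=[3.1196] v=[-0.1454]
Step 60: x=[3.1134] v=[-0.1232]
Step 61: x=[3.1084] v=[-0.1007]
Step 62: x=[3.1045] v=[-0.0780]
Step 63: x=[3.1017] v=[-0.0551]
Step 64: x=[3.1001] v=[-0.0321]
Step 65: x=[3.0997] v=[-0.0090]
Step 66: x=[3.1004] v=[0.0141]
First v>=0 after going negative at step 66, time=3.3000

Answer: 3.3000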